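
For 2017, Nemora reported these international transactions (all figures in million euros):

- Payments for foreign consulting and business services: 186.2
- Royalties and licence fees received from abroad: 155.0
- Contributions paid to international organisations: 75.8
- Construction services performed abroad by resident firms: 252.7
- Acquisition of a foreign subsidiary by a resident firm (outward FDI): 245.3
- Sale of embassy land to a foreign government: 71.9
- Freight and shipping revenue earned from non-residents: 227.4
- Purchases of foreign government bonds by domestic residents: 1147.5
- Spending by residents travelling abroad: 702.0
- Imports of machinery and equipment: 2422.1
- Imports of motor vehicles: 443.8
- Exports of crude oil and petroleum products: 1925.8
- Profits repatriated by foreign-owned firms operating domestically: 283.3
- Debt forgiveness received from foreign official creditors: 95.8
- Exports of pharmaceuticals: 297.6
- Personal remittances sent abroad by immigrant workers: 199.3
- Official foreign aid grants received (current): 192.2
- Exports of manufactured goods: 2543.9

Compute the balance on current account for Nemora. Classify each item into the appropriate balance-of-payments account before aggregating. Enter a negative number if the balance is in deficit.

Goods: 1925.8 - 2422.1 - 443.8 + 2543.9 + 297.6 = 1901.4
Services: 155.0 + 227.4 - 702.0 - 186.2 + 252.7 = -253.1
Primary income: -283.3
Secondary income: 192.2 - 75.8 - 199.3 = -82.9
Current account = 1901.4 + (-253.1) + (-283.3) + (-82.9) = 1282.1
(Excluded from the current account — financial account: acquisition of a foreign subsidiary by a resident firm (outward FDI) 245.3, purchases of foreign government bonds by domestic residents 1147.5; capital account: sale of embassy land to a foreign government 71.9, debt forgiveness received from foreign official creditors 95.8.)

1282.1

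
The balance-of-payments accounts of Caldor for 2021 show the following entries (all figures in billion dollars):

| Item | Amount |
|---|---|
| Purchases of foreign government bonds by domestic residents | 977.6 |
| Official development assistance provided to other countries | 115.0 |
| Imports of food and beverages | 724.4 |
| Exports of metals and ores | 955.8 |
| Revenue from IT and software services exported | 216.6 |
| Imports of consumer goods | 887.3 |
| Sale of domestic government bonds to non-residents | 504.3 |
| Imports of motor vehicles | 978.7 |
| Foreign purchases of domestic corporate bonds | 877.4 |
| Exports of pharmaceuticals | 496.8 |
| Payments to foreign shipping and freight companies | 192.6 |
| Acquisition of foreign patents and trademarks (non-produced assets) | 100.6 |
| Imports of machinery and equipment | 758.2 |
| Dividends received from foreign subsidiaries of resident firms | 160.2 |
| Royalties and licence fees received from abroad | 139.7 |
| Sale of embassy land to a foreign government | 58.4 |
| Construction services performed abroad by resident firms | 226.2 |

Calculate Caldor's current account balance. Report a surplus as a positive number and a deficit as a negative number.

-1460.9

Goods: -978.7 - 724.4 - 887.3 + 496.8 + 955.8 - 758.2 = -1896.0
Services: 226.2 + 216.6 - 192.6 + 139.7 = 389.9
Primary income: 160.2
Secondary income: -115.0
Current account = (-1896.0) + 389.9 + 160.2 + (-115.0) = -1460.9
(Excluded from the current account — financial account: purchases of foreign government bonds by domestic residents 977.6, sale of domestic government bonds to non-residents 504.3, foreign purchases of domestic corporate bonds 877.4; capital account: acquisition of foreign patents and trademarks (non-produced assets) 100.6, sale of embassy land to a foreign government 58.4.)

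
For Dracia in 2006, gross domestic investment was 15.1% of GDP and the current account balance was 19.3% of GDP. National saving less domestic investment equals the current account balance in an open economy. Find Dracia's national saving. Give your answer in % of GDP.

S - I = CA (net lending to the rest of the world).
S = I + CA = 15.1 + 19.3 = 34.4

34.4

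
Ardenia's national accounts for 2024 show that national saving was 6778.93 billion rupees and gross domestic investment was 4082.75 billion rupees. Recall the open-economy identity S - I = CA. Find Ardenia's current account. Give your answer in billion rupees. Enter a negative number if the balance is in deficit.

S - I = CA (net lending to the rest of the world).
CA = S - I = 6778.93 - 4082.75 = 2696.18

2696.18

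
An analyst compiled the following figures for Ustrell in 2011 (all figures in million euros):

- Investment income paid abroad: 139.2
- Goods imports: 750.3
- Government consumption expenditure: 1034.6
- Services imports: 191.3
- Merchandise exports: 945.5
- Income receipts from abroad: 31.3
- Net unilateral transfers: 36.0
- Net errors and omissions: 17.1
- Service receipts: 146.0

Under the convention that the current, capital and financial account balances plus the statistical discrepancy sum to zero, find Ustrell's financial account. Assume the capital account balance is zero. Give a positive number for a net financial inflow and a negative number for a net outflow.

Goods balance = 945.5 - 750.3 = 195.2
Services balance = 146.0 - 191.3 = -45.3
Trade balance (goods + services) = 195.2 + (-45.3) = 149.9
Net primary income = 31.3 - 139.2 = -107.9
Net secondary income = 36.0
Current account = 149.9 + (-107.9) + 36.0 = 78.0
Financial account = -(78.0 + 17.1) = -95.1

-95.1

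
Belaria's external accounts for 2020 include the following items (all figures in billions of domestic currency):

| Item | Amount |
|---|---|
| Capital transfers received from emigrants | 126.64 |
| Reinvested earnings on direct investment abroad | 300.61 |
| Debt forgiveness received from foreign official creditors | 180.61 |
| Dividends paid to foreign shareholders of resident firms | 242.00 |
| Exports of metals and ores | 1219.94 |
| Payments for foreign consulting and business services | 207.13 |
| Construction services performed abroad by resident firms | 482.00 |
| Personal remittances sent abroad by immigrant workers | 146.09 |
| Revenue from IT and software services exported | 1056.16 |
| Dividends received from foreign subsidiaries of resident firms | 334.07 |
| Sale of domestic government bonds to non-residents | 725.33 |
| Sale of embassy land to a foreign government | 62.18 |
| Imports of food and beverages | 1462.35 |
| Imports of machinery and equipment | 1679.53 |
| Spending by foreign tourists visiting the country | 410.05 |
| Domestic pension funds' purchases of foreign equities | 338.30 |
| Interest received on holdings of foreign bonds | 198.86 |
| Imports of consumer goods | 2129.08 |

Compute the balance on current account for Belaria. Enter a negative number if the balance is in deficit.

-1864.49

Goods: -2129.08 - 1679.53 + 1219.94 - 1462.35 = -4051.02
Services: 482.00 - 207.13 + 1056.16 + 410.05 = 1741.08
Primary income: 198.86 + 300.61 + 334.07 - 242.00 = 591.54
Secondary income: -146.09
Current account = (-4051.02) + 1741.08 + 591.54 + (-146.09) = -1864.49
(Excluded from the current account — capital account: capital transfers received from emigrants 126.64, debt forgiveness received from foreign official creditors 180.61, sale of embassy land to a foreign government 62.18; financial account: sale of domestic government bonds to non-residents 725.33, domestic pension funds' purchases of foreign equities 338.30.)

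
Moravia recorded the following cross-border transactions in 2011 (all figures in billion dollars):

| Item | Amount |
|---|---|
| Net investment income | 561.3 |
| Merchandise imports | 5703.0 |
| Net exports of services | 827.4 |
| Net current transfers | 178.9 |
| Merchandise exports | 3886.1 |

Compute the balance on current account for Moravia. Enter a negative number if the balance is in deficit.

Goods balance = 3886.1 - 5703.0 = -1816.9
Services balance = 827.4
Trade balance (goods + services) = -1816.9 + 827.4 = -989.5
Net primary income = 561.3
Net secondary income = 178.9
Current account = -989.5 + 561.3 + 178.9 = -249.3

-249.3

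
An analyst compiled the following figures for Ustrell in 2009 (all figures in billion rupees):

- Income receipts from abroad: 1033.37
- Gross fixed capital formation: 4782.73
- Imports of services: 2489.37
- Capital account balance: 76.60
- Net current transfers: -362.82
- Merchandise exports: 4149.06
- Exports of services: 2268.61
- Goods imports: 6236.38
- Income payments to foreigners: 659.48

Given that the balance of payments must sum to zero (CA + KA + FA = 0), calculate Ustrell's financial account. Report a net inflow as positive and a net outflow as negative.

Goods balance = 4149.06 - 6236.38 = -2087.32
Services balance = 2268.61 - 2489.37 = -220.76
Trade balance (goods + services) = -2087.32 + (-220.76) = -2308.08
Net primary income = 1033.37 - 659.48 = 373.89
Net secondary income = -362.82
Current account = -2308.08 + 373.89 + (-362.82) = -2297.01
Financial account = -(-2297.01 + 76.60) = 2220.41

2220.41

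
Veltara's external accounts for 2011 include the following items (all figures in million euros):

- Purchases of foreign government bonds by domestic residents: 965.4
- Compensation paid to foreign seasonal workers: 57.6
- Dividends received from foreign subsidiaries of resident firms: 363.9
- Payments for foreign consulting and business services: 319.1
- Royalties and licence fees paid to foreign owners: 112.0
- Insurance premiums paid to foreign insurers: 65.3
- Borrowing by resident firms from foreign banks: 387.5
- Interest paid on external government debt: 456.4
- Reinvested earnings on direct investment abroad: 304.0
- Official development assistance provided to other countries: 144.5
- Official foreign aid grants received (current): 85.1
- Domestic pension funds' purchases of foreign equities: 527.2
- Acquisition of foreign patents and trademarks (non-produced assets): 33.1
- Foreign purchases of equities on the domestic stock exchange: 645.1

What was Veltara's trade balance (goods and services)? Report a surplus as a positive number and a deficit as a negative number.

Services: -319.1 - 112.0 - 65.3 = -496.4
Trade balance = 0.0 + (-496.4) = -496.4
(Excluded from the trade balance — financial account: purchases of foreign government bonds by domestic residents 965.4, borrowing by resident firms from foreign banks 387.5, domestic pension funds' purchases of foreign equities 527.2, foreign purchases of equities on the domestic stock exchange 645.1; primary income: compensation paid to foreign seasonal workers 57.6, dividends received from foreign subsidiaries of resident firms 363.9, interest paid on external government debt 456.4, reinvested earnings on direct investment abroad 304.0; secondary income: official development assistance provided to other countries 144.5, official foreign aid grants received (current) 85.1; capital account: acquisition of foreign patents and trademarks (non-produced assets) 33.1.)

-496.4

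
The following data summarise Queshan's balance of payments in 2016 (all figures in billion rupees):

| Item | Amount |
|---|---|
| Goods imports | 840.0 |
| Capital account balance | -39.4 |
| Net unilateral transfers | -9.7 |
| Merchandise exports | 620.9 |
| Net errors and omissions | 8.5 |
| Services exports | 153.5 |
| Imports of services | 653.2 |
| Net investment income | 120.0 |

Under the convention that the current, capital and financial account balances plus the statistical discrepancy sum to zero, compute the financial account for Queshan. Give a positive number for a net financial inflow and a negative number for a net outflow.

Goods balance = 620.9 - 840.0 = -219.1
Services balance = 153.5 - 653.2 = -499.7
Trade balance (goods + services) = -219.1 + (-499.7) = -718.8
Net primary income = 120.0
Net secondary income = -9.7
Current account = -718.8 + 120.0 + (-9.7) = -608.5
Financial account = -(-608.5 + (-39.4) + 8.5) = 639.4

639.4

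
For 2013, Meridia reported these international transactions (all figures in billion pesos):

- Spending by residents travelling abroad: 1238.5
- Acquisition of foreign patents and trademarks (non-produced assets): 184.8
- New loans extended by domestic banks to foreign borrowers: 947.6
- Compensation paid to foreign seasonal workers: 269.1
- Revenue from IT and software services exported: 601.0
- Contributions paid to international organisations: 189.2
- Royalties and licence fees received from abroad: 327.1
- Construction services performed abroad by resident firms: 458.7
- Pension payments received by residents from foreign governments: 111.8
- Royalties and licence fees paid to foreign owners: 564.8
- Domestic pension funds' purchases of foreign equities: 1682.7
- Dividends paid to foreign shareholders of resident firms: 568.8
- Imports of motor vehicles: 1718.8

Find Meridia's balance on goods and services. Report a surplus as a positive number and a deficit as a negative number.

-2135.3

Goods: -1718.8
Services: -1238.5 + 601.0 + 327.1 - 564.8 + 458.7 = -416.5
Trade balance = -1718.8 + (-416.5) = -2135.3
(Excluded from the trade balance — capital account: acquisition of foreign patents and trademarks (non-produced assets) 184.8; financial account: new loans extended by domestic banks to foreign borrowers 947.6, domestic pension funds' purchases of foreign equities 1682.7; primary income: compensation paid to foreign seasonal workers 269.1, dividends paid to foreign shareholders of resident firms 568.8; secondary income: contributions paid to international organisations 189.2, pension payments received by residents from foreign governments 111.8.)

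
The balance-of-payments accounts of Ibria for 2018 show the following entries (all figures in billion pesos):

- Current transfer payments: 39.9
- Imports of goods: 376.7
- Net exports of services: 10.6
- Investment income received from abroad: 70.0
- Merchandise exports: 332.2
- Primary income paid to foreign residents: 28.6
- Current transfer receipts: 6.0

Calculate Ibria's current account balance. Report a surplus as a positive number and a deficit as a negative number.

Goods balance = 332.2 - 376.7 = -44.5
Services balance = 10.6
Trade balance (goods + services) = -44.5 + 10.6 = -33.9
Net primary income = 70.0 - 28.6 = 41.4
Net secondary income = 6.0 - 39.9 = -33.9
Current account = -33.9 + 41.4 + (-33.9) = -26.4

-26.4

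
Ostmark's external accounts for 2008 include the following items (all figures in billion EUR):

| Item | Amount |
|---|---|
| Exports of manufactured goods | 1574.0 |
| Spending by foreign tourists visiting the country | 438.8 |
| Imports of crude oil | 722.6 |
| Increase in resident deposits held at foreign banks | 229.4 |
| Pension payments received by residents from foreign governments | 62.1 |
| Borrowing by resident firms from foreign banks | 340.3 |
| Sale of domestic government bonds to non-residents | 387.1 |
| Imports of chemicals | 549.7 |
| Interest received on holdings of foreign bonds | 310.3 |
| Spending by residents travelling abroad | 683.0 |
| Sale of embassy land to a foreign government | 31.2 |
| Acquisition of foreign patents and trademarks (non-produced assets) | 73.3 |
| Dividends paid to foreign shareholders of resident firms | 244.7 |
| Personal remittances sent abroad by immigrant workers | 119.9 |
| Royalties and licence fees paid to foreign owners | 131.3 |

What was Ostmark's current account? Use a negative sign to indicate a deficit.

-66.0

Goods: -549.7 - 722.6 + 1574.0 = 301.7
Services: -683.0 + 438.8 - 131.3 = -375.5
Primary income: -244.7 + 310.3 = 65.6
Secondary income: 62.1 - 119.9 = -57.8
Current account = 301.7 + (-375.5) + 65.6 + (-57.8) = -66.0
(Excluded from the current account — financial account: increase in resident deposits held at foreign banks 229.4, borrowing by resident firms from foreign banks 340.3, sale of domestic government bonds to non-residents 387.1; capital account: sale of embassy land to a foreign government 31.2, acquisition of foreign patents and trademarks (non-produced assets) 73.3.)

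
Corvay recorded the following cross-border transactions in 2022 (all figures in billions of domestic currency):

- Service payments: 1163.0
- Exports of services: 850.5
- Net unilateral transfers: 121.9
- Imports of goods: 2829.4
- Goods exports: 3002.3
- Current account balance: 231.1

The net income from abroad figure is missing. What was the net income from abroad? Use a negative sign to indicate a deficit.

248.8

Current account = goods balance + services balance + net primary income + net secondary income
Sum of the known components = -17.7
Net income from abroad = CA - (known components) = 231.1 - (-17.7) = 248.8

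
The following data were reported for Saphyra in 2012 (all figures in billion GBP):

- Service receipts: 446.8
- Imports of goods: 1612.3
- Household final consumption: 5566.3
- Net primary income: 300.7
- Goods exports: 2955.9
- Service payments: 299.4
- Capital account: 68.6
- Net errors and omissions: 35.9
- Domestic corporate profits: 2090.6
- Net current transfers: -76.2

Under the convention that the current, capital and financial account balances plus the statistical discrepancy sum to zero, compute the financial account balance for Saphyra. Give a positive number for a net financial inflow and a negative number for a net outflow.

Goods balance = 2955.9 - 1612.3 = 1343.6
Services balance = 446.8 - 299.4 = 147.4
Trade balance (goods + services) = 1343.6 + 147.4 = 1491.0
Net primary income = 300.7
Net secondary income = -76.2
Current account = 1491.0 + 300.7 + (-76.2) = 1715.5
Financial account = -(1715.5 + 68.6 + 35.9) = -1820.0

-1820.0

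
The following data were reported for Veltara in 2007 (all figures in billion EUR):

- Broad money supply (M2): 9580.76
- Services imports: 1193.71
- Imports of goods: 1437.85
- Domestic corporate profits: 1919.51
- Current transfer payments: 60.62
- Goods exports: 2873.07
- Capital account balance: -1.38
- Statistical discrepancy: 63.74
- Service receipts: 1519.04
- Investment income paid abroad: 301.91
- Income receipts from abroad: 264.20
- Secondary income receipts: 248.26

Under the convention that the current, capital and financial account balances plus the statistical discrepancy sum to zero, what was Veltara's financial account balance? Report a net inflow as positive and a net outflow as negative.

Goods balance = 2873.07 - 1437.85 = 1435.22
Services balance = 1519.04 - 1193.71 = 325.33
Trade balance (goods + services) = 1435.22 + 325.33 = 1760.55
Net primary income = 264.20 - 301.91 = -37.71
Net secondary income = 248.26 - 60.62 = 187.64
Current account = 1760.55 + (-37.71) + 187.64 = 1910.48
Financial account = -(1910.48 + (-1.38) + 63.74) = -1972.84

-1972.84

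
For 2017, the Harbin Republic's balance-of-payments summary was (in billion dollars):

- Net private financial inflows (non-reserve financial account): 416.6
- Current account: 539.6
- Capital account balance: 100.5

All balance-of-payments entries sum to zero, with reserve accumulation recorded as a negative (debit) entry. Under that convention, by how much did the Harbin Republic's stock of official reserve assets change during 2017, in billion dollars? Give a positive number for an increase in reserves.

Official reserve transactions balance = -(539.6 + 100.5 + 416.6) = -1056.7
An accumulation of reserves is recorded as a debit (negative entry), so the change in the stock of reserves is the negative of that balance.
Change in official reserves = -(-1056.7) = 1056.7

1056.7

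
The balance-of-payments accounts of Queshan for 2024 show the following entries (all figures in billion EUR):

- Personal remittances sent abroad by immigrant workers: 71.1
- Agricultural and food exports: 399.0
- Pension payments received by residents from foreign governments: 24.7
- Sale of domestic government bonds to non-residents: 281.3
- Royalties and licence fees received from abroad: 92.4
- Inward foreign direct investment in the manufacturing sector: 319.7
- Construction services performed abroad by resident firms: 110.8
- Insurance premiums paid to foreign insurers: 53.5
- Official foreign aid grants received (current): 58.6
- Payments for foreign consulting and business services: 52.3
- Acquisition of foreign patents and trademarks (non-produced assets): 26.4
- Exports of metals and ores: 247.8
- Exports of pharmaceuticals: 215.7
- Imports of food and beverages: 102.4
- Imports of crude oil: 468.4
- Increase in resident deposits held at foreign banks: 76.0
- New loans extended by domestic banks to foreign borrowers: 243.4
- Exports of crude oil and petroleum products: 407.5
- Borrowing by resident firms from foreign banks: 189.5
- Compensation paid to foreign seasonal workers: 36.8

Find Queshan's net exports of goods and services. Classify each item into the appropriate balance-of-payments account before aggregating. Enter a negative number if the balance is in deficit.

796.6

Goods: 215.7 + 407.5 + 247.8 - 468.4 + 399.0 - 102.4 = 699.2
Services: 110.8 - 53.5 + 92.4 - 52.3 = 97.4
Trade balance = 699.2 + 97.4 = 796.6
(Excluded from the trade balance — secondary income: personal remittances sent abroad by immigrant workers 71.1, pension payments received by residents from foreign governments 24.7, official foreign aid grants received (current) 58.6; financial account: sale of domestic government bonds to non-residents 281.3, inward foreign direct investment in the manufacturing sector 319.7, increase in resident deposits held at foreign banks 76.0, new loans extended by domestic banks to foreign borrowers 243.4, borrowing by resident firms from foreign banks 189.5; capital account: acquisition of foreign patents and trademarks (non-produced assets) 26.4; primary income: compensation paid to foreign seasonal workers 36.8.)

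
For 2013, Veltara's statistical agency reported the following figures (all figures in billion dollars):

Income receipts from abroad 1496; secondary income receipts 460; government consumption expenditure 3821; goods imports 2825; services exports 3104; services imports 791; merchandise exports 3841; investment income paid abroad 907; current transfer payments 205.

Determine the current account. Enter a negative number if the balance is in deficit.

Goods balance = 3841 - 2825 = 1016
Services balance = 3104 - 791 = 2313
Trade balance (goods + services) = 1016 + 2313 = 3329
Net primary income = 1496 - 907 = 589
Net secondary income = 460 - 205 = 255
Current account = 3329 + 589 + 255 = 4173

4173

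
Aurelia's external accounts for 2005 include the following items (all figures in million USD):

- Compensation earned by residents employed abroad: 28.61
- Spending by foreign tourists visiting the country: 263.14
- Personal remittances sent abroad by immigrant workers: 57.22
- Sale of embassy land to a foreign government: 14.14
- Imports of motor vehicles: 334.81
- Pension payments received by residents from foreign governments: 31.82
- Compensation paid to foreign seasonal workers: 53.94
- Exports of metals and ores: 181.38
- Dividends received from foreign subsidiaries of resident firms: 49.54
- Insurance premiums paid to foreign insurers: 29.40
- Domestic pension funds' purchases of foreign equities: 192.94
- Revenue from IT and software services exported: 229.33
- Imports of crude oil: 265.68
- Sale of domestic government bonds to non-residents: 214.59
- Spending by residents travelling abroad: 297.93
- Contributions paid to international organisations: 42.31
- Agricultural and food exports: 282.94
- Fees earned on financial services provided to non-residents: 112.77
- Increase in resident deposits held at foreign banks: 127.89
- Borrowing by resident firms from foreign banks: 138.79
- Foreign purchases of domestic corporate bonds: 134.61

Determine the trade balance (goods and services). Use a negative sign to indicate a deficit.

Goods: 282.94 + 181.38 - 265.68 - 334.81 = -136.17
Services: 112.77 + 229.33 - 297.93 + 263.14 - 29.40 = 277.91
Trade balance = -136.17 + 277.91 = 141.74
(Excluded from the trade balance — primary income: compensation earned by residents employed abroad 28.61, compensation paid to foreign seasonal workers 53.94, dividends received from foreign subsidiaries of resident firms 49.54; secondary income: personal remittances sent abroad by immigrant workers 57.22, pension payments received by residents from foreign governments 31.82, contributions paid to international organisations 42.31; capital account: sale of embassy land to a foreign government 14.14; financial account: domestic pension funds' purchases of foreign equities 192.94, sale of domestic government bonds to non-residents 214.59, increase in resident deposits held at foreign banks 127.89, borrowing by resident firms from foreign banks 138.79, foreign purchases of domestic corporate bonds 134.61.)

141.74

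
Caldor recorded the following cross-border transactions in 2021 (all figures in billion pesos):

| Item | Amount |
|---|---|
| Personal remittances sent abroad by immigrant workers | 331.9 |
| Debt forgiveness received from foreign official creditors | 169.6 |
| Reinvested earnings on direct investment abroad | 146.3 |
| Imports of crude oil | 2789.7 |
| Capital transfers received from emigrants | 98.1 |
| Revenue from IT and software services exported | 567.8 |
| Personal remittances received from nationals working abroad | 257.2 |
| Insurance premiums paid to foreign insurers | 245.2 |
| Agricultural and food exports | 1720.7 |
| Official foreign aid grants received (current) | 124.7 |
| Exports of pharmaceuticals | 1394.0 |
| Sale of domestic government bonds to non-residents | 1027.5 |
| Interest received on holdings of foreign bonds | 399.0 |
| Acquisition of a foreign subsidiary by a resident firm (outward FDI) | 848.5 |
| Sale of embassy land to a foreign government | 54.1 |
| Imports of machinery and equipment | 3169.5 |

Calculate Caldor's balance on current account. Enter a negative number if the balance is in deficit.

-1926.6

Goods: 1394.0 - 3169.5 - 2789.7 + 1720.7 = -2844.5
Services: 567.8 - 245.2 = 322.6
Primary income: 146.3 + 399.0 = 545.3
Secondary income: -331.9 + 257.2 + 124.7 = 50.0
Current account = (-2844.5) + 322.6 + 545.3 + 50.0 = -1926.6
(Excluded from the current account — capital account: debt forgiveness received from foreign official creditors 169.6, capital transfers received from emigrants 98.1, sale of embassy land to a foreign government 54.1; financial account: sale of domestic government bonds to non-residents 1027.5, acquisition of a foreign subsidiary by a resident firm (outward FDI) 848.5.)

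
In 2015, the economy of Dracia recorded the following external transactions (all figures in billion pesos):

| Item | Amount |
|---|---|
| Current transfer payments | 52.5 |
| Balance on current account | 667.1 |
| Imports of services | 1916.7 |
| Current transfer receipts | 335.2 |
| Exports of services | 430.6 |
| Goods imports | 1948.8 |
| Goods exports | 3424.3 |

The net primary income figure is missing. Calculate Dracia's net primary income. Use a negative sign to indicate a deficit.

Current account = goods balance + services balance + net primary income + net secondary income
Sum of the known components = 272.1
Net primary income = CA - (known components) = 667.1 - 272.1 = 395.0

395.0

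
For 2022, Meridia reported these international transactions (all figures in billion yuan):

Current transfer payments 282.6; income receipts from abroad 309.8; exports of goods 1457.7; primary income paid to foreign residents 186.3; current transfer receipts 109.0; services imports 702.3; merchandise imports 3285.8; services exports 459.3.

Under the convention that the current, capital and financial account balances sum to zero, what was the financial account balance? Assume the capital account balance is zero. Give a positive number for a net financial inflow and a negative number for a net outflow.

2121.2

Goods balance = 1457.7 - 3285.8 = -1828.1
Services balance = 459.3 - 702.3 = -243.0
Trade balance (goods + services) = -1828.1 + (-243.0) = -2071.1
Net primary income = 309.8 - 186.3 = 123.5
Net secondary income = 109.0 - 282.6 = -173.6
Current account = -2071.1 + 123.5 + (-173.6) = -2121.2
Financial account = -(-2121.2) = 2121.2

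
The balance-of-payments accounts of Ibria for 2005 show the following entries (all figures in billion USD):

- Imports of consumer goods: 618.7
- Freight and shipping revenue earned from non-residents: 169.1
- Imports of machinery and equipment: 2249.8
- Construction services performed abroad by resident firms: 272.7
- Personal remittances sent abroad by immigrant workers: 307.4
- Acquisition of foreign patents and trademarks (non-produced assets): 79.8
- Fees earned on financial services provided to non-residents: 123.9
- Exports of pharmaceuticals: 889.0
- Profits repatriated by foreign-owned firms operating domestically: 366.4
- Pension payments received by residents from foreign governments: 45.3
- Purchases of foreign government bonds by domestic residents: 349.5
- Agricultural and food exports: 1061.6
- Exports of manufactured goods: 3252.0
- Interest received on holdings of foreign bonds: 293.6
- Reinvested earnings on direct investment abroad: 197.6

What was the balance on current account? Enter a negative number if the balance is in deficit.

Goods: 3252.0 + 1061.6 - 618.7 + 889.0 - 2249.8 = 2334.1
Services: 123.9 + 272.7 + 169.1 = 565.7
Primary income: -366.4 + 197.6 + 293.6 = 124.8
Secondary income: 45.3 - 307.4 = -262.1
Current account = 2334.1 + 565.7 + 124.8 + (-262.1) = 2762.5
(Excluded from the current account — capital account: acquisition of foreign patents and trademarks (non-produced assets) 79.8; financial account: purchases of foreign government bonds by domestic residents 349.5.)

2762.5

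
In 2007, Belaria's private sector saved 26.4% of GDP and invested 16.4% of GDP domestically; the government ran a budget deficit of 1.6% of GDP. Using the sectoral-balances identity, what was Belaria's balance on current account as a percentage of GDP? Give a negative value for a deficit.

8.4

By the sectoral-balances identity, CA = (S_private - I) + (T - G).
Private balance = 26.4 - 16.4 = 10.0
Government balance (T - G) = -1.6
CA = 10.0 + (-1.6) = 8.4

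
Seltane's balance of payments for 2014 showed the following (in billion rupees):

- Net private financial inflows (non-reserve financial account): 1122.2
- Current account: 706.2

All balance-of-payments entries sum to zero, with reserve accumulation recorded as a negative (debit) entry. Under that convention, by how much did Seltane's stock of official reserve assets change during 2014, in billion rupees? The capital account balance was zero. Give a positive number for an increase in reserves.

Official reserve transactions balance = -(706.2 + 1122.2) = -1828.4
An accumulation of reserves is recorded as a debit (negative entry), so the change in the stock of reserves is the negative of that balance.
Change in official reserves = -(-1828.4) = 1828.4

1828.4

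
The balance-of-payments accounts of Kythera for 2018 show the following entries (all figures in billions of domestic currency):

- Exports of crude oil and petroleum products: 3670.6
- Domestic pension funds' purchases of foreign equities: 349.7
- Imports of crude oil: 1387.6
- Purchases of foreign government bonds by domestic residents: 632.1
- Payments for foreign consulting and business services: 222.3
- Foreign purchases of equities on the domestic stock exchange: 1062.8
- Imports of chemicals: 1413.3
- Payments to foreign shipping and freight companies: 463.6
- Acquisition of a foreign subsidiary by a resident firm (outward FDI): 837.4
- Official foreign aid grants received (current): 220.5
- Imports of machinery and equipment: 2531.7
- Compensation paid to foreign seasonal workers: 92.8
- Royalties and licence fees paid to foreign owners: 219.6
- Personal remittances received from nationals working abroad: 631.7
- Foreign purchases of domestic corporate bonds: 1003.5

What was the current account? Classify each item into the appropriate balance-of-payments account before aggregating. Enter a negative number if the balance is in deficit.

Goods: -2531.7 - 1413.3 - 1387.6 + 3670.6 = -1662.0
Services: -463.6 - 219.6 - 222.3 = -905.5
Primary income: -92.8
Secondary income: 631.7 + 220.5 = 852.2
Current account = (-1662.0) + (-905.5) + (-92.8) + 852.2 = -1808.1
(Excluded from the current account — financial account: domestic pension funds' purchases of foreign equities 349.7, purchases of foreign government bonds by domestic residents 632.1, foreign purchases of equities on the domestic stock exchange 1062.8, acquisition of a foreign subsidiary by a resident firm (outward FDI) 837.4, foreign purchases of domestic corporate bonds 1003.5.)

-1808.1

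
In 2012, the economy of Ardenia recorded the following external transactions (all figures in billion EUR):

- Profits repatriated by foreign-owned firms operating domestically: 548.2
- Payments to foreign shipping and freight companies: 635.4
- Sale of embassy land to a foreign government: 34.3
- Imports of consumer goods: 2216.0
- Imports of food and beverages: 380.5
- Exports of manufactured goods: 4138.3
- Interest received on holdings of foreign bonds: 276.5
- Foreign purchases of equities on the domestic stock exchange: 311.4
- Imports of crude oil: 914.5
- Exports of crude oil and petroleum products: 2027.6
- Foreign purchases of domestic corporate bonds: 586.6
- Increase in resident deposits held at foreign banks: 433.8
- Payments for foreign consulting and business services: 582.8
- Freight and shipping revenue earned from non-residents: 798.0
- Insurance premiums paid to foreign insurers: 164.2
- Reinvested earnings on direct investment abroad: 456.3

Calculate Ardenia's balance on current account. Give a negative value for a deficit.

2255.1

Goods: -380.5 - 914.5 - 2216.0 + 4138.3 + 2027.6 = 2654.9
Services: -582.8 - 635.4 + 798.0 - 164.2 = -584.4
Primary income: 456.3 - 548.2 + 276.5 = 184.6
Current account = 2654.9 + (-584.4) + 184.6 = 2255.1
(Excluded from the current account — capital account: sale of embassy land to a foreign government 34.3; financial account: foreign purchases of equities on the domestic stock exchange 311.4, foreign purchases of domestic corporate bonds 586.6, increase in resident deposits held at foreign banks 433.8.)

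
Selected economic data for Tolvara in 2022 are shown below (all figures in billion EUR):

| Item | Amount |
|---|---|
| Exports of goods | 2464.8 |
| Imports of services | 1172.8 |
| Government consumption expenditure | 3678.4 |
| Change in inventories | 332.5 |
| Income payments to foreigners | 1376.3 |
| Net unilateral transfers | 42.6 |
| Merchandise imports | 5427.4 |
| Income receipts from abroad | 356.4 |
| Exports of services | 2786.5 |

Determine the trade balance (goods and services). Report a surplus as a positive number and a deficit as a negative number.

-1348.9

Goods balance = 2464.8 - 5427.4 = -2962.6
Services balance = 2786.5 - 1172.8 = 1613.7
Trade balance (goods + services) = -2962.6 + 1613.7 = -1348.9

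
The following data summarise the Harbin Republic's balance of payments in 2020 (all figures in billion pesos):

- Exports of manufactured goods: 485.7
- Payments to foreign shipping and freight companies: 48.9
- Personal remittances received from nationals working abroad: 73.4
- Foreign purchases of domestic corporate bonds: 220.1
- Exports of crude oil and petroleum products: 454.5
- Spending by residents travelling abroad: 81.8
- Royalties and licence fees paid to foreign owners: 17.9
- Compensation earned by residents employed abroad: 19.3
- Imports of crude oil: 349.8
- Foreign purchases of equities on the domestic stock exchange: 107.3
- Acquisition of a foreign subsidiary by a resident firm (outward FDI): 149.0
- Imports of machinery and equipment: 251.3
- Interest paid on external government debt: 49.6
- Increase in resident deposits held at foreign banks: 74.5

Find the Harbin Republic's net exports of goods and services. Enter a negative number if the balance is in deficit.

190.5

Goods: 454.5 - 349.8 + 485.7 - 251.3 = 339.1
Services: -48.9 - 81.8 - 17.9 = -148.6
Trade balance = 339.1 + (-148.6) = 190.5
(Excluded from the trade balance — secondary income: personal remittances received from nationals working abroad 73.4; financial account: foreign purchases of domestic corporate bonds 220.1, foreign purchases of equities on the domestic stock exchange 107.3, acquisition of a foreign subsidiary by a resident firm (outward FDI) 149.0, increase in resident deposits held at foreign banks 74.5; primary income: compensation earned by residents employed abroad 19.3, interest paid on external government debt 49.6.)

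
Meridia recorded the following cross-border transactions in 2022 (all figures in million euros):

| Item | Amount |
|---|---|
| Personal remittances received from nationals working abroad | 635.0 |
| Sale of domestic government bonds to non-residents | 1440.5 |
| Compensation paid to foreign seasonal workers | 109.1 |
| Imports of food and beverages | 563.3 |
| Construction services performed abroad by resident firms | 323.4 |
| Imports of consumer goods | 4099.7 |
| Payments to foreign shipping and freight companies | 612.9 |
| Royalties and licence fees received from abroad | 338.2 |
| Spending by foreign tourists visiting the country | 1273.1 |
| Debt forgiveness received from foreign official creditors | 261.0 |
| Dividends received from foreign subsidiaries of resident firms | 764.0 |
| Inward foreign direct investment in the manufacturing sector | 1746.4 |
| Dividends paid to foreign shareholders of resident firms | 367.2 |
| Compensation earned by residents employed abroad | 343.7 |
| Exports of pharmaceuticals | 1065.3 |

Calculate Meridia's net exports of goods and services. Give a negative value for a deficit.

-2275.9

Goods: -4099.7 - 563.3 + 1065.3 = -3597.7
Services: -612.9 + 338.2 + 1273.1 + 323.4 = 1321.8
Trade balance = -3597.7 + 1321.8 = -2275.9
(Excluded from the trade balance — secondary income: personal remittances received from nationals working abroad 635.0; financial account: sale of domestic government bonds to non-residents 1440.5, inward foreign direct investment in the manufacturing sector 1746.4; primary income: compensation paid to foreign seasonal workers 109.1, dividends received from foreign subsidiaries of resident firms 764.0, dividends paid to foreign shareholders of resident firms 367.2, compensation earned by residents employed abroad 343.7; capital account: debt forgiveness received from foreign official creditors 261.0.)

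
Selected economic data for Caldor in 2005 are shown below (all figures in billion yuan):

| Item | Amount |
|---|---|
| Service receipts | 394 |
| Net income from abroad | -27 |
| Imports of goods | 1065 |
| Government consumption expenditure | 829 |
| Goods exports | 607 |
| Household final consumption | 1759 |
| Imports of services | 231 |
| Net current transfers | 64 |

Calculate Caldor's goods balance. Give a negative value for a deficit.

Goods balance = 607 - 1065 = -458

-458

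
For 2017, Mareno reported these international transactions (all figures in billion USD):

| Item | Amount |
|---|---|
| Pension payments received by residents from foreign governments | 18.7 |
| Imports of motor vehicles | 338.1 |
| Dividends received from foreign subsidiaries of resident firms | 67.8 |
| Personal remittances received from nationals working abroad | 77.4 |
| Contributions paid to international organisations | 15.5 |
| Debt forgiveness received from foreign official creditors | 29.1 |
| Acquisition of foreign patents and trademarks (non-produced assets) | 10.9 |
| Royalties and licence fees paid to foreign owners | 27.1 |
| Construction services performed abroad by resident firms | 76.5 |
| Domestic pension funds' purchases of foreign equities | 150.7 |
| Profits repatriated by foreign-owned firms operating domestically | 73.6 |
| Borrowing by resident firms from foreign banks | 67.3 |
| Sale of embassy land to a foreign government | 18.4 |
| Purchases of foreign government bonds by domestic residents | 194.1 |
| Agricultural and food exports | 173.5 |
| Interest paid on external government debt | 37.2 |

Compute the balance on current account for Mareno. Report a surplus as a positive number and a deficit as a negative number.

-77.6

Goods: 173.5 - 338.1 = -164.6
Services: -27.1 + 76.5 = 49.4
Primary income: -73.6 - 37.2 + 67.8 = -43.0
Secondary income: -15.5 + 77.4 + 18.7 = 80.6
Current account = (-164.6) + 49.4 + (-43.0) + 80.6 = -77.6
(Excluded from the current account — capital account: debt forgiveness received from foreign official creditors 29.1, acquisition of foreign patents and trademarks (non-produced assets) 10.9, sale of embassy land to a foreign government 18.4; financial account: domestic pension funds' purchases of foreign equities 150.7, borrowing by resident firms from foreign banks 67.3, purchases of foreign government bonds by domestic residents 194.1.)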